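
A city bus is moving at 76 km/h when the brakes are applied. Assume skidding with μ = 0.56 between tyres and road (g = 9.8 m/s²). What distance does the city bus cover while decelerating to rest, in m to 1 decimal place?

Braking distance ≈ 40.6 m

76 km/h ÷ 3.6 = 21.1111 m/s.
a = μg = 0.56 × 9.8 = 5.488 m/s².
Braking distance = v²/(2a) = 21.1111² / (2 × 5.488) = 445.679 / 10.976 = 40.605 m.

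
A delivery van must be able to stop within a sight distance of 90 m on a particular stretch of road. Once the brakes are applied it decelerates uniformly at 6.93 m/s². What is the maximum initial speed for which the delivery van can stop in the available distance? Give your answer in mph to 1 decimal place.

v²/(2a) = d ⇒ v = √(2 × 6.930 × 90) = √1247.40 = 35.3186 m/s.
35.3186 m/s ÷ 0.44704 = 79.005 mph.

Maximum speed ≈ 79.0 mph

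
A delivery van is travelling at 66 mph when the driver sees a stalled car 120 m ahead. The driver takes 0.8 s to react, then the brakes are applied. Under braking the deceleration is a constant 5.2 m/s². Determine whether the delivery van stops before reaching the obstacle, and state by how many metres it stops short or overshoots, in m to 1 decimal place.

66 mph × 0.44704 = 29.5046 m/s.
Reaction distance = 29.5046 × 0.8 = 23.604 m.
Braking distance = v²/(2a) = 870.521 / 10.400 = 83.704 m.
Total stopping distance = 23.604 + 83.704 = 107.308 m, vs 120 m available — it stops with 120 − 107.308 = 12.692 m to spare.

Yes — it stops 12.7 m short of the obstacle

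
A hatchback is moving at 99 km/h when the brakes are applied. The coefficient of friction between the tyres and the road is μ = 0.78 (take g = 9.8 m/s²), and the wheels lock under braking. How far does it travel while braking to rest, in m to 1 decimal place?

Braking distance ≈ 49.5 m

99 km/h ÷ 3.6 = 27.5000 m/s.
a = μg = 0.78 × 9.8 = 7.644 m/s².
Braking distance = v²/(2a) = 27.5000² / (2 × 7.644) = 756.250 / 15.288 = 49.467 m.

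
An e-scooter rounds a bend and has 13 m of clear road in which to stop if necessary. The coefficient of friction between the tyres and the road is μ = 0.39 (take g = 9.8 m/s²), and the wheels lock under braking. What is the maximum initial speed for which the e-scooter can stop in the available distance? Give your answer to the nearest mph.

a = μg = 0.39 × 9.8 = 3.822 m/s².
v²/(2a) = d ⇒ v = √(2 × 3.822 × 13) = √99.37 = 9.9685 m/s.
9.9685 m/s ÷ 0.44704 = 22.299 mph.

Maximum speed ≈ 22 mph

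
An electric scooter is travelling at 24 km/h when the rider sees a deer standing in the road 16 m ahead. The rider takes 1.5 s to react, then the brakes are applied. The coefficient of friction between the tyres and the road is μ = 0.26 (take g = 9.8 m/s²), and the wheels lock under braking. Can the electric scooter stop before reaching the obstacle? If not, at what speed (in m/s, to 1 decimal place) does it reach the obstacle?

24 km/h ÷ 3.6 = 6.6667 m/s.
a = μg = 0.26 × 9.8 = 2.548 m/s².
Reaction distance = 6.6667 × 1.5 = 10.000 m.
Braking distance needed to stop: v²/(2a) = 44.445 / 5.096 = 8.722 m, so total needed = 10.000 + 8.722 = 18.722 m > 16 m — it cannot stop.
Distance remaining when braking begins: 16 − 10.000 = 6.000 m.
v² = v₀² − 2a·d = 44.445 − 2 × 2.548 × 6.000 = 13.869 m²/s².
v = √13.869 = 3.724 m/s.

No — it strikes the obstacle at 3.7 m/s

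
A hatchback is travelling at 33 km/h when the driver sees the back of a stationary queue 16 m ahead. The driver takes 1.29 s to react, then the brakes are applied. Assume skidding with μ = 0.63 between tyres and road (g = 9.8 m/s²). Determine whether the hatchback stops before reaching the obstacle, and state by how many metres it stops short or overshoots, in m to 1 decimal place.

33 km/h ÷ 3.6 = 9.1667 m/s.
a = μg = 0.63 × 9.8 = 6.174 m/s².
Reaction distance = 9.1667 × 1.29 = 11.825 m.
Braking distance = v²/(2a) = 84.028 / 12.348 = 6.805 m.
Total stopping distance = 11.825 + 6.805 = 18.630 m, vs 16 m available — it cannot stop in time and overshoots by 18.630 − 16 = 2.630 m.

No — it overshoots by 2.6 m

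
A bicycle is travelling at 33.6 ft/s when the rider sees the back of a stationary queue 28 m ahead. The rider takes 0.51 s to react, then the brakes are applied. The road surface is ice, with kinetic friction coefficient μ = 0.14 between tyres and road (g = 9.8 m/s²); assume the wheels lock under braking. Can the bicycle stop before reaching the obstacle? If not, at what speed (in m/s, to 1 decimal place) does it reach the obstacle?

No — it strikes the obstacle at 6.5 m/s

33.6 ft/s × 0.3048 = 10.2413 m/s.
a = μg = 0.14 × 9.8 = 1.372 m/s².
Reaction distance = 10.2413 × 0.51 = 5.223 m.
Braking distance needed to stop: v²/(2a) = 104.884 / 2.744 = 38.223 m, so total needed = 5.223 + 38.223 = 43.446 m > 28 m — it cannot stop.
Distance remaining when braking begins: 28 − 5.223 = 22.777 m.
v² = v₀² − 2a·d = 104.884 − 2 × 1.372 × 22.777 = 42.384 m²/s².
v = √42.384 = 6.510 m/s.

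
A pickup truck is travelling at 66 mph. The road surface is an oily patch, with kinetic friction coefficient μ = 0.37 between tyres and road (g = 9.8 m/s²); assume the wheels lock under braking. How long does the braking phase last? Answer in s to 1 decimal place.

66 mph × 0.44704 = 29.5046 m/s.
a = μg = 0.37 × 9.8 = 3.626 m/s².
Braking time = v/a = 29.5046 / 3.626 = 8.137 s.

Braking time ≈ 8.1 s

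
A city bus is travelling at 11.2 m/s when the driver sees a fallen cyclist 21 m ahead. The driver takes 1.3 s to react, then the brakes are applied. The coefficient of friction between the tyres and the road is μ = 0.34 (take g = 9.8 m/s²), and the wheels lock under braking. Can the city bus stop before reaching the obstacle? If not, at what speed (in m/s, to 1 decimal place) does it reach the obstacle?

No — it strikes the obstacle at 9.1 m/s

a = μg = 0.34 × 9.8 = 3.332 m/s².
Reaction distance = 11.2000 × 1.3 = 14.560 m.
Braking distance needed to stop: v²/(2a) = 125.440 / 6.664 = 18.824 m, so total needed = 14.560 + 18.824 = 33.384 m > 21 m — it cannot stop.
Distance remaining when braking begins: 21 − 14.560 = 6.440 m.
v² = v₀² − 2a·d = 125.440 − 2 × 3.332 × 6.440 = 82.524 m²/s².
v = √82.524 = 9.084 m/s.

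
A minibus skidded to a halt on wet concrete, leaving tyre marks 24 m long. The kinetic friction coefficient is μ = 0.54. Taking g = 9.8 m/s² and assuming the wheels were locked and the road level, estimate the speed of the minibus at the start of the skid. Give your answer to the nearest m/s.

Deceleration a = μg = 0.54 × 9.8 = 5.292 m/s².
v = √(2a·d) = √(2 × 5.292 × 24) = √254.016 = 15.9379 m/s.

Initial speed ≈ 16 m/s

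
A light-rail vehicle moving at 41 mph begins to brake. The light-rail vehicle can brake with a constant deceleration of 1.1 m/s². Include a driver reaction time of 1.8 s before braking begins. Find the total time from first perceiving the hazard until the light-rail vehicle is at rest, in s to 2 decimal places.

41 mph × 0.44704 = 18.3286 m/s.
Braking time = v/a = 18.3286 / 1.100 = 16.662 s.
Total = 1.8 + 16.662 = 18.462 s.

Total time ≈ 18.46 s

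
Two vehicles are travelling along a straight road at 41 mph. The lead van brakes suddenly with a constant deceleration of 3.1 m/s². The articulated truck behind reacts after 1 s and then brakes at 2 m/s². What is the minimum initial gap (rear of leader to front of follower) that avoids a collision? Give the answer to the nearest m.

Minimum gap ≈ 48 m

41 mph × 0.44704 = 18.3286 m/s.
Leader travels v²/(2a_L) = 335.938 / 6.200 = 54.184 m before stopping.
Follower covers v·t_r = 18.3286 × 1 = 18.329 m while reacting, then v²/(2a_F) = 335.938 / 4.000 = 83.984 m while braking, for a total of 18.329 + 83.984 = 102.313 m.
Since a_F ≤ a_L and the follower starts braking later, the follower is never slower than the leader, so the closest approach is when both have stopped.
Minimum gap = 102.313 − 54.184 = 48.129 m.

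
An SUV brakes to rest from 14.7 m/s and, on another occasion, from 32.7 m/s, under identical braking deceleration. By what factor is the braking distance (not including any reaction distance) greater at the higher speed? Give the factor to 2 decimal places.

Factor ≈ 4.95

Braking distance d = v²/(2a), so with a fixed, d ∝ v².
Factor = (32.7/14.7)² = 2.2245² = 4.9484.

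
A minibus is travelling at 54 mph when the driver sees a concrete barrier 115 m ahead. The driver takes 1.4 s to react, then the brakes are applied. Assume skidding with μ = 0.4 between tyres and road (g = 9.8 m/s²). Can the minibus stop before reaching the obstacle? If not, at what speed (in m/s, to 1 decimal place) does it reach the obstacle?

Yes — it stops about 6.9 m short of the obstacle, so it never reaches it

54 mph × 0.44704 = 24.1402 m/s.
a = μg = 0.4 × 9.8 = 3.920 m/s².
Reaction distance = 24.1402 × 1.4 = 33.796 m.
Braking distance = v²/(2a) = 582.749 / 7.840 = 74.330 m.
Total stopping distance = 33.796 + 74.330 = 108.126 m, vs 115 m available — it stops with 115 − 108.126 = 6.874 m to spare.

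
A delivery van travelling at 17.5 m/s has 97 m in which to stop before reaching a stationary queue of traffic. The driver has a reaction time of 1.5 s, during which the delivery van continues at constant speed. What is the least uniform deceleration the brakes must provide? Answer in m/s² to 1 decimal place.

Distance covered during reaction = 17.5000 × 1.5 = 26.250 m.
Distance available for braking: 97 − 26.250 = 70.750 m.
v² = 2a·d ⇒ a = v²/(2d) = 17.5000² / (2 × 70.750) = 306.250 / 141.500 = 2.1643 m/s².

Required deceleration ≈ 2.2 m/s²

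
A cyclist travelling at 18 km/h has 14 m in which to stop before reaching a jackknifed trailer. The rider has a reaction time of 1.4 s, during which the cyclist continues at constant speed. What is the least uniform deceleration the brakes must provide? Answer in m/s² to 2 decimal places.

18 km/h ÷ 3.6 = 5.0000 m/s.
Distance covered during reaction = 5.0000 × 1.4 = 7.000 m.
Distance available for braking: 14 − 7.000 = 7.000 m.
v² = 2a·d ⇒ a = v²/(2d) = 5.0000² / (2 × 7.000) = 25.000 / 14.000 = 1.7857 m/s².

Required deceleration ≈ 1.79 m/s²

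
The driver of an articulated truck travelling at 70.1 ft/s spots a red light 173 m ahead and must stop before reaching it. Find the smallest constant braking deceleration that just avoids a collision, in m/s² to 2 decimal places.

70.1 ft/s × 0.3048 = 21.3665 m/s.
v² = 2a·d ⇒ a = v²/(2d) = 21.3665² / (2 × 173.000) = 456.527 / 346.000 = 1.3194 m/s².

Required deceleration ≈ 1.32 m/s²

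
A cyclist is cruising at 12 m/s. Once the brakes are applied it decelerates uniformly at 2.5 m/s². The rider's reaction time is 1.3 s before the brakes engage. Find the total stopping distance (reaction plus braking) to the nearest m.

Reaction distance = v·t_r = 12.0000 × 1.3 = 15.600 m.
Braking distance = v²/(2a) = 12.0000² / (2 × 2.500) = 144.000 / 5.000 = 28.800 m.
Total = 15.600 + 28.800 = 44.400 m.

Total stopping distance ≈ 44 m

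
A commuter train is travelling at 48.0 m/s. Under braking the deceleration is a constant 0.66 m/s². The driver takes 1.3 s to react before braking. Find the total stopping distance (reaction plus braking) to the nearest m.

Total stopping distance ≈ 1808 m

Reaction distance = v·t_r = 48.0000 × 1.3 = 62.400 m.
Braking distance = v²/(2a) = 48.0000² / (2 × 0.660) = 2304.000 / 1.320 = 1745.455 m.
Total = 62.400 + 1745.455 = 1807.855 m.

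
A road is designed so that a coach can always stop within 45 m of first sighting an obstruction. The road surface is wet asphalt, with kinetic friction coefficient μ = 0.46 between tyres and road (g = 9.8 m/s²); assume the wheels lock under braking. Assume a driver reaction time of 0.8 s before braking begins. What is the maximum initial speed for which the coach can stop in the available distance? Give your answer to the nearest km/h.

Maximum speed ≈ 61 km/h

a = μg = 0.46 × 9.8 = 4.508 m/s².
Stopping distance: v·t_r + v²/(2a) = 45 with t_r = 0.8 s and a = 4.508 m/s².
So v² + 7.213 v − 405.72 = 0.
Positive root: v = −a·t_r + √((a·t_r)² + 2a·d) = −3.606 + √(13.003 + 405.72) = 16.8567 m/s.
16.8567 m/s × 3.6 = 60.684 km/h.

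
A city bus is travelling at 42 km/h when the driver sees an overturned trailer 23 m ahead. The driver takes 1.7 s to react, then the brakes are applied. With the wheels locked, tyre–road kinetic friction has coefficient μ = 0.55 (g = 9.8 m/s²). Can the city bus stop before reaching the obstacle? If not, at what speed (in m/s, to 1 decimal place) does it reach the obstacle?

42 km/h ÷ 3.6 = 11.6667 m/s.
a = μg = 0.55 × 9.8 = 5.390 m/s².
Reaction distance = 11.6667 × 1.7 = 19.833 m.
Braking distance needed to stop: v²/(2a) = 136.112 / 10.780 = 12.626 m, so total needed = 19.833 + 12.626 = 32.459 m > 23 m — it cannot stop.
Distance remaining when braking begins: 23 − 19.833 = 3.167 m.
v² = v₀² − 2a·d = 136.112 − 2 × 5.390 × 3.167 = 101.972 m²/s².
v = √101.972 = 10.098 m/s.

No — it strikes the obstacle at 10.1 m/s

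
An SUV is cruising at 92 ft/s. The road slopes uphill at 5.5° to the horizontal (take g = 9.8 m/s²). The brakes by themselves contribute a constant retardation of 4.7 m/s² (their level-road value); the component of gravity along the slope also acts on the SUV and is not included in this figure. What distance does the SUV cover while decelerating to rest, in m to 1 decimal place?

Braking distance ≈ 69.7 m

92 ft/s × 0.3048 = 28.0416 m/s.
Gravity along the uphill slope adds to the braking deceleration: a_eff = 4.700 + 9.8·sin 5.5° = 4.700 + 0.939 = 5.639 m/s².
Braking distance = v²/(2a) = 28.0416² / (2 × 5.639) = 786.331 / 11.278 = 69.723 m.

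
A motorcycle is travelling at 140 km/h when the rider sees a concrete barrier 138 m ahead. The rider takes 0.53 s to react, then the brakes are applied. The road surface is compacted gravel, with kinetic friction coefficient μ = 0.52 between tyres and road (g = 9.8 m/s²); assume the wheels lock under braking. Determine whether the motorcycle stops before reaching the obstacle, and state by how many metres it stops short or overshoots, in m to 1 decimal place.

No — it overshoots by 31.0 m

140 km/h ÷ 3.6 = 38.8889 m/s.
a = μg = 0.52 × 9.8 = 5.096 m/s².
Reaction distance = 38.8889 × 0.53 = 20.611 m.
Braking distance = v²/(2a) = 1512.347 / 10.192 = 148.386 m.
Total stopping distance = 20.611 + 148.386 = 168.997 m, vs 138 m available — it cannot stop in time and overshoots by 168.997 − 138 = 30.997 m.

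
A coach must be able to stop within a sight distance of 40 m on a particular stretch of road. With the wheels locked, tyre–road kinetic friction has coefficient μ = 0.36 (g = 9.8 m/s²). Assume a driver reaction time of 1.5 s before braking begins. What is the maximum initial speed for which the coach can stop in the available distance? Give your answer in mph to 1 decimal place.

a = μg = 0.36 × 9.8 = 3.528 m/s².
Stopping distance: v·t_r + v²/(2a) = 40 with t_r = 1.5 s and a = 3.528 m/s².
So v² + 10.584 v − 282.24 = 0.
Positive root: v = −a·t_r + √((a·t_r)² + 2a·d) = −5.292 + √(28.005 + 282.24) = 12.3218 m/s.
12.3218 m/s ÷ 0.44704 = 27.563 mph.

Maximum speed ≈ 27.6 mph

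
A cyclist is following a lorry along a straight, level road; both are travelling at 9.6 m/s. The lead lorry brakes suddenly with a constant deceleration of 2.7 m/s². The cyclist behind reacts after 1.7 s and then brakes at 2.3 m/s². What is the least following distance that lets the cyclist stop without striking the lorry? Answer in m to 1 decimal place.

Leader travels v²/(2a_L) = 92.160 / 5.400 = 17.067 m before stopping.
Follower covers v·t_r = 9.6000 × 1.7 = 16.320 m while reacting, then v²/(2a_F) = 92.160 / 4.600 = 20.035 m while braking, for a total of 16.320 + 20.035 = 36.355 m.
Since a_F ≤ a_L and the follower starts braking later, the follower is never slower than the leader, so the closest approach is when both have stopped.
Minimum gap = 36.355 − 17.067 = 19.288 m.

Minimum gap ≈ 19.3 m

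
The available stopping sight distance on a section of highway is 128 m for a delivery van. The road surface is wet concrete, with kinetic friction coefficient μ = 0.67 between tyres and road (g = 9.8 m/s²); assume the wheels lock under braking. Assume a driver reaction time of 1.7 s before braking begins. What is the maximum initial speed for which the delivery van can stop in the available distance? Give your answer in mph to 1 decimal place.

a = μg = 0.67 × 9.8 = 6.566 m/s².
Stopping distance: v·t_r + v²/(2a) = 128 with t_r = 1.7 s and a = 6.566 m/s².
So v² + 22.324 v − 1680.90 = 0.
Positive root: v = −a·t_r + √((a·t_r)² + 2a·d) = −11.162 + √(124.590 + 1680.90) = 31.3291 m/s.
31.3291 m/s ÷ 0.44704 = 70.081 mph.

Maximum speed ≈ 70.1 mph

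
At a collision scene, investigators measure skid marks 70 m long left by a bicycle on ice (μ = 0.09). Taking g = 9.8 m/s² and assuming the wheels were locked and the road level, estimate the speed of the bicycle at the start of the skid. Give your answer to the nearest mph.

Initial speed ≈ 25 mph

Deceleration a = μg = 0.09 × 9.8 = 0.882 m/s².
v = √(2a·d) = √(2 × 0.882 × 70) = √123.480 = 11.1122 m/s.
= 11.1122 ÷ 0.44704 = 24.857 mph.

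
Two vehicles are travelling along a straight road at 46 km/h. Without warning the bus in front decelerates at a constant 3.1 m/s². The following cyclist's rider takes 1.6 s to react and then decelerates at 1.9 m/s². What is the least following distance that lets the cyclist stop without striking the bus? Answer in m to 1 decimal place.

46 km/h ÷ 3.6 = 12.7778 m/s.
Leader travels v²/(2a_L) = 163.272 / 6.200 = 26.334 m before stopping.
Follower covers v·t_r = 12.7778 × 1.6 = 20.444 m while reacting, then v²/(2a_F) = 163.272 / 3.800 = 42.966 m while braking, for a total of 20.444 + 42.966 = 63.410 m.
Since a_F ≤ a_L and the follower starts braking later, the follower is never slower than the leader, so the closest approach is when both have stopped.
Minimum gap = 63.410 − 26.334 = 37.076 m.

Minimum gap ≈ 37.1 m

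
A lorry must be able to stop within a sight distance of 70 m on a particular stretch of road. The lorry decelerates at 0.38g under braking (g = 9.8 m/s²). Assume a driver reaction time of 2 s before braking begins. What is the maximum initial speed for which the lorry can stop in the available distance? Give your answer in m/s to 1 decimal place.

Maximum speed ≈ 16.6 m/s

a = 0.38 × 9.8 = 3.724 m/s².
Stopping distance: v·t_r + v²/(2a) = 70 with t_r = 2 s and a = 3.724 m/s².
So v² + 14.896 v − 521.36 = 0.
Positive root: v = −a·t_r + √((a·t_r)² + 2a·d) = −7.448 + √(55.473 + 521.36) = 16.5693 m/s.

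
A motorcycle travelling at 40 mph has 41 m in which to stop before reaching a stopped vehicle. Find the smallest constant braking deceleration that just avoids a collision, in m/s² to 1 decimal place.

40 mph × 0.44704 = 17.8816 m/s.
v² = 2a·d ⇒ a = v²/(2d) = 17.8816² / (2 × 41.000) = 319.752 / 82.000 = 3.8994 m/s².

Required deceleration ≈ 3.9 m/s²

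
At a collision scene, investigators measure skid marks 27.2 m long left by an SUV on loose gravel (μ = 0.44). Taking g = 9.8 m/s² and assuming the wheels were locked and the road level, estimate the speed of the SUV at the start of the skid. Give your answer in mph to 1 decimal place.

Initial speed ≈ 34.3 mph

Deceleration a = μg = 0.44 × 9.8 = 4.312 m/s².
v = √(2a·d) = √(2 × 4.312 × 27.2) = √234.573 = 15.3158 m/s.
= 15.3158 ÷ 0.44704 = 34.260 mph.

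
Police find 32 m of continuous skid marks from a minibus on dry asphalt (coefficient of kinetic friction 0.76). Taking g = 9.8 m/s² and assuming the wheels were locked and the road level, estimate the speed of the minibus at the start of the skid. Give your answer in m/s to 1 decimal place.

Deceleration a = μg = 0.76 × 9.8 = 7.448 m/s².
v = √(2a·d) = √(2 × 7.448 × 32) = √476.672 = 21.8328 m/s.

Initial speed ≈ 21.8 m/s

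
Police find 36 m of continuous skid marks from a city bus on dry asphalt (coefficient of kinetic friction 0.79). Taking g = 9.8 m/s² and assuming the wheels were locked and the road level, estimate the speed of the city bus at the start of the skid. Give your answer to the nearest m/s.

Initial speed ≈ 24 m/s

Deceleration a = μg = 0.79 × 9.8 = 7.742 m/s².
v = √(2a·d) = √(2 × 7.742 × 36) = √557.424 = 23.6098 m/s.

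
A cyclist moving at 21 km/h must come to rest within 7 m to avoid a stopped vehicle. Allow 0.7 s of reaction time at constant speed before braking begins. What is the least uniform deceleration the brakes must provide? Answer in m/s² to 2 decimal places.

Required deceleration ≈ 5.83 m/s²

21 km/h ÷ 3.6 = 5.8333 m/s.
Distance covered during reaction = 5.8333 × 0.7 = 4.083 m.
Distance available for braking: 7 − 4.083 = 2.917 m.
v² = 2a·d ⇒ a = v²/(2d) = 5.8333² / (2 × 2.917) = 34.027 / 5.834 = 5.8325 m/s².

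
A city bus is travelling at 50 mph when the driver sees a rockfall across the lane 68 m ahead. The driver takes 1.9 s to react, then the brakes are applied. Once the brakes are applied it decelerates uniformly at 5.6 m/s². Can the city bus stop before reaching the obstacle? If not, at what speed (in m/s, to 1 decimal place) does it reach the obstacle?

No — it strikes the obstacle at 14.6 m/s

50 mph × 0.44704 = 22.3520 m/s.
Reaction distance = 22.3520 × 1.9 = 42.469 m.
Braking distance needed to stop: v²/(2a) = 499.612 / 11.200 = 44.608 m, so total needed = 42.469 + 44.608 = 87.077 m > 68 m — it cannot stop.
Distance remaining when braking begins: 68 − 42.469 = 25.531 m.
v² = v₀² − 2a·d = 499.612 − 2 × 5.600 × 25.531 = 213.665 m²/s².
v = √213.665 = 14.617 m/s.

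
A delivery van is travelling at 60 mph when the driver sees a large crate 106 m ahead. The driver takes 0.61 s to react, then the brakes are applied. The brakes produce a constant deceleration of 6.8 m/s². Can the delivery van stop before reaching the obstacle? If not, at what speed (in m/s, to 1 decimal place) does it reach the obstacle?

Yes — it stops about 36.7 m short of the obstacle, so it never reaches it

60 mph × 0.44704 = 26.8224 m/s.
Reaction distance = 26.8224 × 0.61 = 16.362 m.
Braking distance = v²/(2a) = 719.441 / 13.600 = 52.900 m.
Total stopping distance = 16.362 + 52.900 = 69.262 m, vs 106 m available — it stops with 106 − 69.262 = 36.738 m to spare.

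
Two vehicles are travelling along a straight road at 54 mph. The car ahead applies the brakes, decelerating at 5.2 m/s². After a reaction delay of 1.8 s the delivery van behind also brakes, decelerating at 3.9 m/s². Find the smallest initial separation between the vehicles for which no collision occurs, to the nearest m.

Minimum gap ≈ 62 m

54 mph × 0.44704 = 24.1402 m/s.
Leader travels v²/(2a_L) = 582.749 / 10.400 = 56.034 m before stopping.
Follower covers v·t_r = 24.1402 × 1.8 = 43.452 m while reacting, then v²/(2a_F) = 582.749 / 7.800 = 74.711 m while braking, for a total of 43.452 + 74.711 = 118.163 m.
Since a_F ≤ a_L and the follower starts braking later, the follower is never slower than the leader, so the closest approach is when both have stopped.
Minimum gap = 118.163 − 56.034 = 62.129 m.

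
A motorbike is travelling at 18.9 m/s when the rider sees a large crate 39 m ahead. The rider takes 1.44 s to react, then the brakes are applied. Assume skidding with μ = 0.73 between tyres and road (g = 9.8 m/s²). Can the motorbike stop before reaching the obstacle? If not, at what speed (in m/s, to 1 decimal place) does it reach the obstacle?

a = μg = 0.73 × 9.8 = 7.154 m/s².
Reaction distance = 18.9000 × 1.44 = 27.216 m.
Braking distance needed to stop: v²/(2a) = 357.210 / 14.308 = 24.966 m, so total needed = 27.216 + 24.966 = 52.182 m > 39 m — it cannot stop.
Distance remaining when braking begins: 39 − 27.216 = 11.784 m.
v² = v₀² − 2a·d = 357.210 − 2 × 7.154 × 11.784 = 188.605 m²/s².
v = √188.605 = 13.733 m/s.

No — it strikes the obstacle at 13.7 m/s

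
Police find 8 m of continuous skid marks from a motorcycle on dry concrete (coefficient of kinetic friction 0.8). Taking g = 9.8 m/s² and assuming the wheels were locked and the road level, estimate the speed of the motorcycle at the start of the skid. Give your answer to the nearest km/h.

Deceleration a = μg = 0.8 × 9.8 = 7.840 m/s².
v = √(2a·d) = √(2 × 7.840 × 8) = √125.440 = 11.2000 m/s.
= 11.2000 × 3.6 = 40.320 km/h.

Initial speed ≈ 40 km/h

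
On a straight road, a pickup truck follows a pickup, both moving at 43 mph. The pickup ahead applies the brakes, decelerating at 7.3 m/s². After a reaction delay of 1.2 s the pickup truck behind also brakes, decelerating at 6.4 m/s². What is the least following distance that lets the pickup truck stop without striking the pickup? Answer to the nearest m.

Minimum gap ≈ 27 m

43 mph × 0.44704 = 19.2227 m/s.
Leader travels v²/(2a_L) = 369.512 / 14.600 = 25.309 m before stopping.
Follower covers v·t_r = 19.2227 × 1.2 = 23.067 m while reacting, then v²/(2a_F) = 369.512 / 12.800 = 28.868 m while braking, for a total of 23.067 + 28.868 = 51.935 m.
Since a_F ≤ a_L and the follower starts braking later, the follower is never slower than the leader, so the closest approach is when both have stopped.
Minimum gap = 51.935 − 25.309 = 26.626 m.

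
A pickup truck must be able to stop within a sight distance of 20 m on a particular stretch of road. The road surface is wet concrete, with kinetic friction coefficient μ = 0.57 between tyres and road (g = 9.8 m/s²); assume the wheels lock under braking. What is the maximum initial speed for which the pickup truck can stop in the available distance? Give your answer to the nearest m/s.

Maximum speed ≈ 15 m/s

a = μg = 0.57 × 9.8 = 5.586 m/s².
v²/(2a) = d ⇒ v = √(2 × 5.586 × 20) = √223.44 = 14.9479 m/s.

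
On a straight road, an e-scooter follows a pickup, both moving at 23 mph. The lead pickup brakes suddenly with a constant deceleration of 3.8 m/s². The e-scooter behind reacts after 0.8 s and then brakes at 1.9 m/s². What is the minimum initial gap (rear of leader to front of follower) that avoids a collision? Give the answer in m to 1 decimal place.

Minimum gap ≈ 22.1 m

23 mph × 0.44704 = 10.2819 m/s.
Leader travels v²/(2a_L) = 105.717 / 7.600 = 13.910 m before stopping.
Follower covers v·t_r = 10.2819 × 0.8 = 8.226 m while reacting, then v²/(2a_F) = 105.717 / 3.800 = 27.820 m while braking, for a total of 8.226 + 27.820 = 36.046 m.
Since a_F ≤ a_L and the follower starts braking later, the follower is never slower than the leader, so the closest approach is when both have stopped.
Minimum gap = 36.046 − 13.910 = 22.136 m.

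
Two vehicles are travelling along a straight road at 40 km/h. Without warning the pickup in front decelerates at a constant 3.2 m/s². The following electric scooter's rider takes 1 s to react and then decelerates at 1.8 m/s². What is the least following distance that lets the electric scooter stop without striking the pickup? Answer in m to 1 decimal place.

40 km/h ÷ 3.6 = 11.1111 m/s.
Leader travels v²/(2a_L) = 123.457 / 6.400 = 19.290 m before stopping.
Follower covers v·t_r = 11.1111 × 1 = 11.111 m while reacting, then v²/(2a_F) = 123.457 / 3.600 = 34.294 m while braking, for a total of 11.111 + 34.294 = 45.405 m.
Since a_F ≤ a_L and the follower starts braking later, the follower is never slower than the leader, so the closest approach is when both have stopped.
Minimum gap = 45.405 − 19.290 = 26.115 m.

Minimum gap ≈ 26.1 m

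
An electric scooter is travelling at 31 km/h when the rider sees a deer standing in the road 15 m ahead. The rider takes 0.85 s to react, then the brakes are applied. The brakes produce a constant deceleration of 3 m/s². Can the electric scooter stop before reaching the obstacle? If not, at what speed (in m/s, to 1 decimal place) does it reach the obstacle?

No — it strikes the obstacle at 5.3 m/s

31 km/h ÷ 3.6 = 8.6111 m/s.
Reaction distance = 8.6111 × 0.85 = 7.319 m.
Braking distance needed to stop: v²/(2a) = 74.151 / 6.000 = 12.358 m, so total needed = 7.319 + 12.358 = 19.677 m > 15 m — it cannot stop.
Distance remaining when braking begins: 15 − 7.319 = 7.681 m.
v² = v₀² − 2a·d = 74.151 − 2 × 3.000 × 7.681 = 28.065 m²/s².
v = √28.065 = 5.298 m/s.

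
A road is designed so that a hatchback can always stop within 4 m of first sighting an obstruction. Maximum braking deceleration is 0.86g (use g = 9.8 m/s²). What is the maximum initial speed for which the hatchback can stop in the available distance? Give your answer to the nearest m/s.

a = 0.86 × 9.8 = 8.428 m/s².
v²/(2a) = d ⇒ v = √(2 × 8.428 × 4) = √67.42 = 8.2110 m/s.

Maximum speed ≈ 8 m/s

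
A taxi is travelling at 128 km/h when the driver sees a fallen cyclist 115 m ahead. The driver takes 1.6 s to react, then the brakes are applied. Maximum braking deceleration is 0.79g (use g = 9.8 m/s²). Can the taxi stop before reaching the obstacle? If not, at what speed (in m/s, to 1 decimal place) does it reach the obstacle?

No — it strikes the obstacle at 19.1 m/s

128 km/h ÷ 3.6 = 35.5556 m/s.
a = 0.79 × 9.8 = 7.742 m/s².
Reaction distance = 35.5556 × 1.6 = 56.889 m.
Braking distance needed to stop: v²/(2a) = 1264.201 / 15.484 = 81.646 m, so total needed = 56.889 + 81.646 = 138.535 m > 115 m — it cannot stop.
Distance remaining when braking begins: 115 − 56.889 = 58.111 m.
v² = v₀² − 2a·d = 1264.201 − 2 × 7.742 × 58.111 = 364.410 m²/s².
v = √364.410 = 19.090 m/s.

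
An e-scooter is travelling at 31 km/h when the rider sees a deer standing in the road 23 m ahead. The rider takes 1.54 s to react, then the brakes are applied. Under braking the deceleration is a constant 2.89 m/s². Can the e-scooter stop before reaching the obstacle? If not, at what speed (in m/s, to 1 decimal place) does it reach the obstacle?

No — it strikes the obstacle at 4.2 m/s

31 km/h ÷ 3.6 = 8.6111 m/s.
Reaction distance = 8.6111 × 1.54 = 13.261 m.
Braking distance needed to stop: v²/(2a) = 74.151 / 5.780 = 12.829 m, so total needed = 13.261 + 12.829 = 26.090 m > 23 m — it cannot stop.
Distance remaining when braking begins: 23 − 13.261 = 9.739 m.
v² = v₀² − 2a·d = 74.151 − 2 × 2.890 × 9.739 = 17.860 m²/s².
v = √17.860 = 4.226 m/s.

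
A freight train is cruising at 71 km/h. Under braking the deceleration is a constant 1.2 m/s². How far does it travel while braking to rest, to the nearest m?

Braking distance ≈ 162 m

71 km/h ÷ 3.6 = 19.7222 m/s.
Braking distance = v²/(2a) = 19.7222² / (2 × 1.200) = 388.965 / 2.400 = 162.069 m.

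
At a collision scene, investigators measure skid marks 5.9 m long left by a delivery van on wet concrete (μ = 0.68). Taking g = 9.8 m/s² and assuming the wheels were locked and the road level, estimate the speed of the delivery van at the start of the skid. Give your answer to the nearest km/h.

Deceleration a = μg = 0.68 × 9.8 = 6.664 m/s².
v = √(2a·d) = √(2 × 6.664 × 5.9) = √78.635 = 8.8676 m/s.
= 8.8676 × 3.6 = 31.923 km/h.

Initial speed ≈ 32 km/h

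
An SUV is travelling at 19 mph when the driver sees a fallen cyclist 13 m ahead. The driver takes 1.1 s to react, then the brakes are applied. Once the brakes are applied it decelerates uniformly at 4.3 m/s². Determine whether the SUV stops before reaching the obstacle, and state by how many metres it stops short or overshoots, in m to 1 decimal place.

19 mph × 0.44704 = 8.4938 m/s.
Reaction distance = 8.4938 × 1.1 = 9.343 m.
Braking distance = v²/(2a) = 72.145 / 8.600 = 8.389 m.
Total stopping distance = 9.343 + 8.389 = 17.732 m, vs 13 m available — it cannot stop in time and overshoots by 17.732 − 13 = 4.732 m.

No — it overshoots by 4.7 m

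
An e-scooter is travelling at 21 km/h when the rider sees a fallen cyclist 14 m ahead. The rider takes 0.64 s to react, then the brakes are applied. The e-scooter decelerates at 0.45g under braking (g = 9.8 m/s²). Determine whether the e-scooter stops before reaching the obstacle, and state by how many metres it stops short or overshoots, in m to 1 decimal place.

21 km/h ÷ 3.6 = 5.8333 m/s.
a = 0.45 × 9.8 = 4.410 m/s².
Reaction distance = 5.8333 × 0.64 = 3.733 m.
Braking distance = v²/(2a) = 34.027 / 8.820 = 3.858 m.
Total stopping distance = 3.733 + 3.858 = 7.591 m, vs 14 m available — it stops with 14 − 7.591 = 6.409 m to spare.

Yes — it stops 6.4 m short of the obstacle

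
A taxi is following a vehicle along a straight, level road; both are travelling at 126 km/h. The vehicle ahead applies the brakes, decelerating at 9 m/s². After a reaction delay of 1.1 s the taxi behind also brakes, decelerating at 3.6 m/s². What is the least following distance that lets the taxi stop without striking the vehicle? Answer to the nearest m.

126 km/h ÷ 3.6 = 35.0000 m/s.
Leader travels v²/(2a_L) = 1225.000 / 18.000 = 68.056 m before stopping.
Follower covers v·t_r = 35.0000 × 1.1 = 38.500 m while reacting, then v²/(2a_F) = 1225.000 / 7.200 = 170.139 m while braking, for a total of 38.500 + 170.139 = 208.639 m.
Since a_F ≤ a_L and the follower starts braking later, the follower is never slower than the leader, so the closest approach is when both have stopped.
Minimum gap = 208.639 − 68.056 = 140.583 m.

Minimum gap ≈ 141 m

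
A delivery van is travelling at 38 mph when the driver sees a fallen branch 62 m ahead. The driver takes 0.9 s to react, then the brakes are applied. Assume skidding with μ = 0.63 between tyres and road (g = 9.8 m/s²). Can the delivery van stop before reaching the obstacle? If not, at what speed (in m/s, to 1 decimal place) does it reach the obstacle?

Yes — it stops about 23.3 m short of the obstacle, so it never reaches it

38 mph × 0.44704 = 16.9875 m/s.
a = μg = 0.63 × 9.8 = 6.174 m/s².
Reaction distance = 16.9875 × 0.9 = 15.289 m.
Braking distance = v²/(2a) = 288.575 / 12.348 = 23.370 m.
Total stopping distance = 15.289 + 23.370 = 38.659 m, vs 62 m available — it stops with 62 − 38.659 = 23.341 m to spare.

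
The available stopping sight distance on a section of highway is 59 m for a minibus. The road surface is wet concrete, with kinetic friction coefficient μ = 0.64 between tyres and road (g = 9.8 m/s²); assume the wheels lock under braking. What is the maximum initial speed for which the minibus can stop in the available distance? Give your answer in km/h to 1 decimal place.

Maximum speed ≈ 97.9 km/h

a = μg = 0.64 × 9.8 = 6.272 m/s².
v²/(2a) = d ⇒ v = √(2 × 6.272 × 59) = √740.10 = 27.2048 m/s.
27.2048 m/s × 3.6 = 97.937 km/h.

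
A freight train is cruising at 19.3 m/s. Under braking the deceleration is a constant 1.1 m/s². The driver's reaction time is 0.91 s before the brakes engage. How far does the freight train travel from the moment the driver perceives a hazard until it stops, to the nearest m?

Total stopping distance ≈ 187 m

Reaction distance = v·t_r = 19.3000 × 0.91 = 17.563 m.
Braking distance = v²/(2a) = 19.3000² / (2 × 1.100) = 372.490 / 2.200 = 169.314 m.
Total = 17.563 + 169.314 = 186.877 m.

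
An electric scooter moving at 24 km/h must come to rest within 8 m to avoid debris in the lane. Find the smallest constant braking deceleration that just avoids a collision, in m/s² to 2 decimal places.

24 km/h ÷ 3.6 = 6.6667 m/s.
v² = 2a·d ⇒ a = v²/(2d) = 6.6667² / (2 × 8.000) = 44.445 / 16.000 = 2.7778 m/s².

Required deceleration ≈ 2.78 m/s²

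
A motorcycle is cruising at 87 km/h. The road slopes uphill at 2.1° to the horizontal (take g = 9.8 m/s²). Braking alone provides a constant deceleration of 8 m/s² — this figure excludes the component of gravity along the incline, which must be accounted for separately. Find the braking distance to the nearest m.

87 km/h ÷ 3.6 = 24.1667 m/s.
Gravity along the uphill slope adds to the braking deceleration: a_eff = 8.000 + 9.8·sin 2.1° = 8.000 + 0.359 = 8.359 m/s².
Braking distance = v²/(2a) = 24.1667² / (2 × 8.359) = 584.029 / 16.718 = 34.934 m.

Braking distance ≈ 35 m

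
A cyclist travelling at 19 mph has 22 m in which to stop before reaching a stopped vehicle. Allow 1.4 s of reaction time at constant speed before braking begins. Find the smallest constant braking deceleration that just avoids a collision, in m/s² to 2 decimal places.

Required deceleration ≈ 3.57 m/s²

19 mph × 0.44704 = 8.4938 m/s.
Distance covered during reaction = 8.4938 × 1.4 = 11.891 m.
Distance available for braking: 22 − 11.891 = 10.109 m.
v² = 2a·d ⇒ a = v²/(2d) = 8.4938² / (2 × 10.109) = 72.145 / 20.218 = 3.5684 m/s².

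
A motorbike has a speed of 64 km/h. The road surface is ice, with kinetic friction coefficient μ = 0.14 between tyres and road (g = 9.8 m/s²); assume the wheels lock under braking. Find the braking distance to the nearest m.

64 km/h ÷ 3.6 = 17.7778 m/s.
a = μg = 0.14 × 9.8 = 1.372 m/s².
Braking distance = v²/(2a) = 17.7778² / (2 × 1.372) = 316.050 / 2.744 = 115.179 m.

Braking distance ≈ 115 m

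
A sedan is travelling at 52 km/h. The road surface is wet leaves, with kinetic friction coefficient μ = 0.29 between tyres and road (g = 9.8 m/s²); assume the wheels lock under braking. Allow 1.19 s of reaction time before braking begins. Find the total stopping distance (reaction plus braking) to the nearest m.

Total stopping distance ≈ 54 m

52 km/h ÷ 3.6 = 14.4444 m/s.
a = μg = 0.29 × 9.8 = 2.842 m/s².
Reaction distance = v·t_r = 14.4444 × 1.19 = 17.189 m.
Braking distance = v²/(2a) = 14.4444² / (2 × 2.842) = 208.641 / 5.684 = 36.707 m.
Total = 17.189 + 36.707 = 53.896 m.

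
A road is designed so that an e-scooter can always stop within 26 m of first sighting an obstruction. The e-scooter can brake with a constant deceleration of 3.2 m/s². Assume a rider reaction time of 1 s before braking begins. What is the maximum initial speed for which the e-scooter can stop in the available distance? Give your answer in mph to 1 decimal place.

Stopping distance: v·t_r + v²/(2a) = 26 with t_r = 1 s and a = 3.200 m/s².
So v² + 6.400 v − 166.40 = 0.
Positive root: v = −a·t_r + √((a·t_r)² + 2a·d) = −3.200 + √(10.240 + 166.40) = 10.0906 m/s.
10.0906 m/s ÷ 0.44704 = 22.572 mph.

Maximum speed ≈ 22.6 mph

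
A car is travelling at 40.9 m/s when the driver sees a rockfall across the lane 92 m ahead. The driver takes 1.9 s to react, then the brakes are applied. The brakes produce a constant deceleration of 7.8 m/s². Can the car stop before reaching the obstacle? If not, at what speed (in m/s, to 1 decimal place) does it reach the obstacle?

No — it strikes the obstacle at 38.1 m/s

Reaction distance = 40.9000 × 1.9 = 77.710 m.
Braking distance needed to stop: v²/(2a) = 1672.810 / 15.600 = 107.231 m, so total needed = 77.710 + 107.231 = 184.941 m > 92 m — it cannot stop.
Distance remaining when braking begins: 92 − 77.710 = 14.290 m.
v² = v₀² − 2a·d = 1672.810 − 2 × 7.800 × 14.290 = 1449.886 m²/s².
v = √1449.886 = 38.077 m/s.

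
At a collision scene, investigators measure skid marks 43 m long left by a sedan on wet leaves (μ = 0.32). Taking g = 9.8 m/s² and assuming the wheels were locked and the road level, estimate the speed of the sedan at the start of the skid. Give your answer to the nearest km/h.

Initial speed ≈ 59 km/h

Deceleration a = μg = 0.32 × 9.8 = 3.136 m/s².
v = √(2a·d) = √(2 × 3.136 × 43) = √269.696 = 16.4224 m/s.
= 16.4224 × 3.6 = 59.121 km/h.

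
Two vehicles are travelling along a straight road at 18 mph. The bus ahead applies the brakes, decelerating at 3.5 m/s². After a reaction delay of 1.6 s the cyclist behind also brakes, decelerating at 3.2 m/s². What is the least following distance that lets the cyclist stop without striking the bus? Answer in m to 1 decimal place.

Minimum gap ≈ 13.7 m

18 mph × 0.44704 = 8.0467 m/s.
Leader travels v²/(2a_L) = 64.749 / 7.000 = 9.250 m before stopping.
Follower covers v·t_r = 8.0467 × 1.6 = 12.875 m while reacting, then v²/(2a_F) = 64.749 / 6.400 = 10.117 m while braking, for a total of 12.875 + 10.117 = 22.992 m.
Since a_F ≤ a_L and the follower starts braking later, the follower is never slower than the leader, so the closest approach is when both have stopped.
Minimum gap = 22.992 − 9.250 = 13.742 m.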